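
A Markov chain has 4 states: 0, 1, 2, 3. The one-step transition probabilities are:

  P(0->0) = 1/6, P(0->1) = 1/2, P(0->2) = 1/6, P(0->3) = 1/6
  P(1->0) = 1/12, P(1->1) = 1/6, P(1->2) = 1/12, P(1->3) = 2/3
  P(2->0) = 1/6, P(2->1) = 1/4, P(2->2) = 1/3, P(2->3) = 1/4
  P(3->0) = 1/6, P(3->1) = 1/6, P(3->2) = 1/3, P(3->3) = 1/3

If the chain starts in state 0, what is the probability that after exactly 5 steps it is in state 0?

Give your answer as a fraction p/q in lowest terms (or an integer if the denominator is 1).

Answer: 18281/124416

Derivation:
Computing P^5 by repeated multiplication:
P^1 =
  0: [1/6, 1/2, 1/6, 1/6]
  1: [1/12, 1/6, 1/12, 2/3]
  2: [1/6, 1/4, 1/3, 1/4]
  3: [1/6, 1/6, 1/3, 1/3]
P^2 =
  0: [1/8, 17/72, 13/72, 11/24]
  1: [11/72, 29/144, 5/18, 53/144]
  2: [7/48, 1/4, 35/144, 13/36]
  3: [11/72, 1/4, 19/72, 1/3]
P^3 =
  0: [127/864, 193/864, 73/288, 325/864]
  1: [259/1728, 13/54, 445/1728, 19/54]
  2: [7/48, 407/1728, 71/288, 643/1728]
  3: [7/48, 23/96, 53/216, 319/864]
P^4 =
  0: [1535/10368, 2455/10368, 2623/10368, 3755/10368]
  1: [95/648, 4937/20736, 2573/10368, 7613/20736]
  2: [3049/20736, 815/3456, 1729/6912, 3805/10368]
  3: [169/1152, 611/2592, 287/1152, 955/2592]
P^5 =
  0: [18281/124416, 9833/41472, 31037/124416, 45599/124416]
  1: [36535/248832, 29389/124416, 62053/248832, 45733/124416]
  2: [6097/41472, 58855/248832, 1943/7776, 91219/248832]
  3: [4573/31104, 121/512, 5183/20736, 45623/124416]

(P^5)[0 -> 0] = 18281/124416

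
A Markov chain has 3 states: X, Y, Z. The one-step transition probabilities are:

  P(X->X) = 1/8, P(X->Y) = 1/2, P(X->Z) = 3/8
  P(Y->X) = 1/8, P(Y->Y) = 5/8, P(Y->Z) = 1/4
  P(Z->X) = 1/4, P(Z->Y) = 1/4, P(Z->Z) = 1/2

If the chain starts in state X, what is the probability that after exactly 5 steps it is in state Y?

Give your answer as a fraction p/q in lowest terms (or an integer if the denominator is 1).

Answer: 3835/8192

Derivation:
Computing P^5 by repeated multiplication:
P^1 =
  X: [1/8, 1/2, 3/8]
  Y: [1/8, 5/8, 1/4]
  Z: [1/4, 1/4, 1/2]
P^2 =
  X: [11/64, 15/32, 23/64]
  Y: [5/32, 33/64, 21/64]
  Z: [3/16, 13/32, 13/32]
P^3 =
  X: [87/512, 15/32, 185/512]
  Y: [85/512, 247/512, 45/128]
  Z: [45/256, 115/256, 3/8]
P^4 =
  X: [697/4096, 959/2048, 1481/4096]
  Y: [173/1024, 1935/4096, 1469/4096]
  Z: [11/64, 947/2048, 749/2048]
P^5 =
  X: [5577/32768, 3835/8192, 11851/32768]
  Y: [5565/32768, 15381/32768, 5911/16384]
  Z: [2797/16384, 7641/16384, 2973/8192]

(P^5)[X -> Y] = 3835/8192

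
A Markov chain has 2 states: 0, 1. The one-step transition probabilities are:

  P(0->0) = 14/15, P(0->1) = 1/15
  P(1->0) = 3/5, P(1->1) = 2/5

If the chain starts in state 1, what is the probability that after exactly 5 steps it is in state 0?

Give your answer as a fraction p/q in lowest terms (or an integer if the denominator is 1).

Computing P^5 by repeated multiplication:
P^1 =
  0: [14/15, 1/15]
  1: [3/5, 2/5]
P^2 =
  0: [41/45, 4/45]
  1: [4/5, 1/5]
P^3 =
  0: [122/135, 13/135]
  1: [13/15, 2/15]
P^4 =
  0: [73/81, 8/81]
  1: [8/9, 1/9]
P^5 =
  0: [1094/1215, 121/1215]
  1: [121/135, 14/135]

(P^5)[1 -> 0] = 121/135

Answer: 121/135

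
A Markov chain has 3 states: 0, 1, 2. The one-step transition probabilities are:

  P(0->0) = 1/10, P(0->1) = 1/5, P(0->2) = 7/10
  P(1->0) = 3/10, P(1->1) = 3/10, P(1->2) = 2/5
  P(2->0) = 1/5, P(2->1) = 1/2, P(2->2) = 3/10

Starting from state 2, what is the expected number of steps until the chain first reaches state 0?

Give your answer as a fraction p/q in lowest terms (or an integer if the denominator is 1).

Answer: 120/29

Derivation:
Let h_i = expected steps to first reach 0 from state i.
Boundary: h_0 = 0.
First-step equations for the other states:
  h_1 = 1 + 3/10*h_0 + 3/10*h_1 + 2/5*h_2
  h_2 = 1 + 1/5*h_0 + 1/2*h_1 + 3/10*h_2

Substituting h_0 = 0 and rearranging gives the linear system (I - Q) h = 1:
  [7/10, -2/5] . (h_1, h_2) = 1
  [-1/2, 7/10] . (h_1, h_2) = 1

Solving yields:
  h_1 = 110/29
  h_2 = 120/29

Starting state is 2, so the expected hitting time is h_2 = 120/29.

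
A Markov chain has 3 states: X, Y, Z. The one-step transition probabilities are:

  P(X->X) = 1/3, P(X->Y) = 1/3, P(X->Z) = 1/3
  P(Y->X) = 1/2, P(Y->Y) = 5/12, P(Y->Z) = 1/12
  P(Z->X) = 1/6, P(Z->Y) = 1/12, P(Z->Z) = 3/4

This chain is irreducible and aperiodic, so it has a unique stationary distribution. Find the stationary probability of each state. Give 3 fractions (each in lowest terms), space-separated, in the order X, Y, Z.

Answer: 5/17 4/17 8/17

Derivation:
The stationary distribution satisfies pi = pi * P, i.e.:
  pi_X = 1/3*pi_X + 1/2*pi_Y + 1/6*pi_Z
  pi_Y = 1/3*pi_X + 5/12*pi_Y + 1/12*pi_Z
  pi_Z = 1/3*pi_X + 1/12*pi_Y + 3/4*pi_Z
with normalization: pi_X + pi_Y + pi_Z = 1.

Using the first 2 balance equations plus normalization, the linear system A*pi = b is:
  [-2/3, 1/2, 1/6] . pi = 0
  [1/3, -7/12, 1/12] . pi = 0
  [1, 1, 1] . pi = 1

Solving yields:
  pi_X = 5/17
  pi_Y = 4/17
  pi_Z = 8/17

Verification (pi * P):
  5/17*1/3 + 4/17*1/2 + 8/17*1/6 = 5/17 = pi_X  (ok)
  5/17*1/3 + 4/17*5/12 + 8/17*1/12 = 4/17 = pi_Y  (ok)
  5/17*1/3 + 4/17*1/12 + 8/17*3/4 = 8/17 = pi_Z  (ok)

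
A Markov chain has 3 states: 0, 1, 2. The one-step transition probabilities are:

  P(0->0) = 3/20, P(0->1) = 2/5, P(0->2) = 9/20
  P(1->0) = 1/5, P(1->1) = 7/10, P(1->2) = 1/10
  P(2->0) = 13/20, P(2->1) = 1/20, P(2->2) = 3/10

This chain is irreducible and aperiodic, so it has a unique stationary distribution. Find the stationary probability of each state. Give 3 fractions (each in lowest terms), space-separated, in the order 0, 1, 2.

Answer: 82/273 121/273 10/39

Derivation:
The stationary distribution satisfies pi = pi * P, i.e.:
  pi_0 = 3/20*pi_0 + 1/5*pi_1 + 13/20*pi_2
  pi_1 = 2/5*pi_0 + 7/10*pi_1 + 1/20*pi_2
  pi_2 = 9/20*pi_0 + 1/10*pi_1 + 3/10*pi_2
with normalization: pi_0 + pi_1 + pi_2 = 1.

Using the first 2 balance equations plus normalization, the linear system A*pi = b is:
  [-17/20, 1/5, 13/20] . pi = 0
  [2/5, -3/10, 1/20] . pi = 0
  [1, 1, 1] . pi = 1

Solving yields:
  pi_0 = 82/273
  pi_1 = 121/273
  pi_2 = 10/39

Verification (pi * P):
  82/273*3/20 + 121/273*1/5 + 10/39*13/20 = 82/273 = pi_0  (ok)
  82/273*2/5 + 121/273*7/10 + 10/39*1/20 = 121/273 = pi_1  (ok)
  82/273*9/20 + 121/273*1/10 + 10/39*3/10 = 10/39 = pi_2  (ok)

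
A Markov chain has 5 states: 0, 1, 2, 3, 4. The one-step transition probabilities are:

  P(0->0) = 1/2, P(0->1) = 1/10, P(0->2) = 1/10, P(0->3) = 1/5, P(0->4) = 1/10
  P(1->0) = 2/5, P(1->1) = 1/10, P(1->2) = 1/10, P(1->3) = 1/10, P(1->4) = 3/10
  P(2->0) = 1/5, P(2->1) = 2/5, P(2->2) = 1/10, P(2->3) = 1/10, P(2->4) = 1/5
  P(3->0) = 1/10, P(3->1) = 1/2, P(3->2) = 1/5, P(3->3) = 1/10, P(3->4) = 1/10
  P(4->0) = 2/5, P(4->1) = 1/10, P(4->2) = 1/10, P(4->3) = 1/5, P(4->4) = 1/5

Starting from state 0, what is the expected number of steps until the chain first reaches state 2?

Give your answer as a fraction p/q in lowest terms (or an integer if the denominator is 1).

Let h_i = expected steps to first reach 2 from state i.
Boundary: h_2 = 0.
First-step equations for the other states:
  h_0 = 1 + 1/2*h_0 + 1/10*h_1 + 1/10*h_2 + 1/5*h_3 + 1/10*h_4
  h_1 = 1 + 2/5*h_0 + 1/10*h_1 + 1/10*h_2 + 1/10*h_3 + 3/10*h_4
  h_3 = 1 + 1/10*h_0 + 1/2*h_1 + 1/5*h_2 + 1/10*h_3 + 1/10*h_4
  h_4 = 1 + 2/5*h_0 + 1/10*h_1 + 1/10*h_2 + 1/5*h_3 + 1/5*h_4

Substituting h_2 = 0 and rearranging gives the linear system (I - Q) h = 1:
  [1/2, -1/10, -1/5, -1/10] . (h_0, h_1, h_3, h_4) = 1
  [-2/5, 9/10, -1/10, -3/10] . (h_0, h_1, h_3, h_4) = 1
  [-1/10, -1/2, 9/10, -1/10] . (h_0, h_1, h_3, h_4) = 1
  [-2/5, -1/10, -1/5, 4/5] . (h_0, h_1, h_3, h_4) = 1

Solving yields:
  h_0 = 60/7
  h_1 = 1150/133
  h_3 = 1040/133
  h_4 = 60/7

Starting state is 0, so the expected hitting time is h_0 = 60/7.

Answer: 60/7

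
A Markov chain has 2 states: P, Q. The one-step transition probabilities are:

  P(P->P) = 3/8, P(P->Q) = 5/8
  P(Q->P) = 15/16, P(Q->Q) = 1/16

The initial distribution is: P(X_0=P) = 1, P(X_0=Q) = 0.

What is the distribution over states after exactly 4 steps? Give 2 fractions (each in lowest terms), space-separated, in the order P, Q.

Propagating the distribution step by step (d_{t+1} = d_t * P):
d_0 = (P=1, Q=0)
  d_1[P] = 1*3/8 + 0*15/16 = 3/8
  d_1[Q] = 1*5/8 + 0*1/16 = 5/8
d_1 = (P=3/8, Q=5/8)
  d_2[P] = 3/8*3/8 + 5/8*15/16 = 93/128
  d_2[Q] = 3/8*5/8 + 5/8*1/16 = 35/128
d_2 = (P=93/128, Q=35/128)
  d_3[P] = 93/128*3/8 + 35/128*15/16 = 1083/2048
  d_3[Q] = 93/128*5/8 + 35/128*1/16 = 965/2048
d_3 = (P=1083/2048, Q=965/2048)
  d_4[P] = 1083/2048*3/8 + 965/2048*15/16 = 20973/32768
  d_4[Q] = 1083/2048*5/8 + 965/2048*1/16 = 11795/32768
d_4 = (P=20973/32768, Q=11795/32768)

Answer: 20973/32768 11795/32768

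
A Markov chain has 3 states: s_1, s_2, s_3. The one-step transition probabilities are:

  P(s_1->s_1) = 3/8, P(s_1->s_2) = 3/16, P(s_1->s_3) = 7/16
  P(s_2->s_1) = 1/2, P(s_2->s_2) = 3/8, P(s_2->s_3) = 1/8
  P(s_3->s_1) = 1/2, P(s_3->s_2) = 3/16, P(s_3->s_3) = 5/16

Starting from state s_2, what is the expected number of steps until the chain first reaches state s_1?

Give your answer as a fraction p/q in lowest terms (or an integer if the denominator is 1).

Let h_i = expected steps to first reach s_1 from state i.
Boundary: h_s_1 = 0.
First-step equations for the other states:
  h_s_2 = 1 + 1/2*h_s_1 + 3/8*h_s_2 + 1/8*h_s_3
  h_s_3 = 1 + 1/2*h_s_1 + 3/16*h_s_2 + 5/16*h_s_3

Substituting h_s_1 = 0 and rearranging gives the linear system (I - Q) h = 1:
  [5/8, -1/8] . (h_s_2, h_s_3) = 1
  [-3/16, 11/16] . (h_s_2, h_s_3) = 1

Solving yields:
  h_s_2 = 2
  h_s_3 = 2

Starting state is s_2, so the expected hitting time is h_s_2 = 2.

Answer: 2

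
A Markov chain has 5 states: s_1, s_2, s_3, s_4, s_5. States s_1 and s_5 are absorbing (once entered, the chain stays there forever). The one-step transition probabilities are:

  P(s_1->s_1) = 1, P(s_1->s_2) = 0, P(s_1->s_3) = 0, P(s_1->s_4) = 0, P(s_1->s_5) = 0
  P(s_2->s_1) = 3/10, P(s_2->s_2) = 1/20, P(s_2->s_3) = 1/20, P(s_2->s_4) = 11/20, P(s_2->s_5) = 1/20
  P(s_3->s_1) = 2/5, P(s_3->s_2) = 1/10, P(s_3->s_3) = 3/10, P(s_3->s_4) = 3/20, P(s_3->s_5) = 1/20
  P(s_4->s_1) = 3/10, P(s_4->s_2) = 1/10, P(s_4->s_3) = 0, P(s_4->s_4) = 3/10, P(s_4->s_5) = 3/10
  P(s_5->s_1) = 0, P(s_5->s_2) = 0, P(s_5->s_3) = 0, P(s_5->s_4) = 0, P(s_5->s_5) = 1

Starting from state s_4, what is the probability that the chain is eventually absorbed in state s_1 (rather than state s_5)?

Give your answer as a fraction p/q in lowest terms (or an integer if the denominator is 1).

Answer: 884/1691

Derivation:
Let a_i = P(absorbed in s_1 | start in state i).
Boundary conditions: a_s_1 = 1, a_s_5 = 0.
For each transient state i, a_i = sum_j P(i->j) * a_j:
  a_s_2 = 3/10*a_s_1 + 1/20*a_s_2 + 1/20*a_s_3 + 11/20*a_s_4 + 1/20*a_s_5
  a_s_3 = 2/5*a_s_1 + 1/10*a_s_2 + 3/10*a_s_3 + 3/20*a_s_4 + 1/20*a_s_5
  a_s_4 = 3/10*a_s_1 + 1/10*a_s_2 + 0*a_s_3 + 3/10*a_s_4 + 3/10*a_s_5

Substituting a_s_1 = 1 and a_s_5 = 0, rearrange to (I - Q) a = r where r[i] = P(i -> s_1):
  [19/20, -1/20, -11/20] . (a_s_2, a_s_3, a_s_4) = 3/10
  [-1/10, 7/10, -3/20] . (a_s_2, a_s_3, a_s_4) = 2/5
  [-1/10, 0, 7/10] . (a_s_2, a_s_3, a_s_4) = 3/10

Solving yields:
  a_s_2 = 1115/1691
  a_s_3 = 1315/1691
  a_s_4 = 884/1691

Starting state is s_4, so the absorption probability is a_s_4 = 884/1691.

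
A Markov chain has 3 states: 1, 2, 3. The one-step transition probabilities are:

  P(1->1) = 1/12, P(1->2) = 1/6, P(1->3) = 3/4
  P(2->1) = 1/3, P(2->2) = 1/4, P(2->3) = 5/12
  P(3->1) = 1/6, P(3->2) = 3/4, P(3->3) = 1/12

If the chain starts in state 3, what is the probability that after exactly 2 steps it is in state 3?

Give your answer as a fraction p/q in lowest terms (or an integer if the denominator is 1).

Answer: 4/9

Derivation:
Computing P^2 by repeated multiplication:
P^1 =
  1: [1/12, 1/6, 3/4]
  2: [1/3, 1/4, 5/12]
  3: [1/6, 3/4, 1/12]
P^2 =
  1: [3/16, 89/144, 7/36]
  2: [13/72, 31/72, 7/18]
  3: [5/18, 5/18, 4/9]

(P^2)[3 -> 3] = 4/9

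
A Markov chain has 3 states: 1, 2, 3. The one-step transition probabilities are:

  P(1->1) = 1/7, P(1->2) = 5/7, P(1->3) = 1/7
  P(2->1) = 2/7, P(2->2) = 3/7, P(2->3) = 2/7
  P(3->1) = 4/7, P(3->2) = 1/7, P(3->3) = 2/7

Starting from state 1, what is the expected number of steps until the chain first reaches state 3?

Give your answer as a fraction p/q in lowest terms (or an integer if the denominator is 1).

Let h_i = expected steps to first reach 3 from state i.
Boundary: h_3 = 0.
First-step equations for the other states:
  h_1 = 1 + 1/7*h_1 + 5/7*h_2 + 1/7*h_3
  h_2 = 1 + 2/7*h_1 + 3/7*h_2 + 2/7*h_3

Substituting h_3 = 0 and rearranging gives the linear system (I - Q) h = 1:
  [6/7, -5/7] . (h_1, h_2) = 1
  [-2/7, 4/7] . (h_1, h_2) = 1

Solving yields:
  h_1 = 9/2
  h_2 = 4

Starting state is 1, so the expected hitting time is h_1 = 9/2.

Answer: 9/2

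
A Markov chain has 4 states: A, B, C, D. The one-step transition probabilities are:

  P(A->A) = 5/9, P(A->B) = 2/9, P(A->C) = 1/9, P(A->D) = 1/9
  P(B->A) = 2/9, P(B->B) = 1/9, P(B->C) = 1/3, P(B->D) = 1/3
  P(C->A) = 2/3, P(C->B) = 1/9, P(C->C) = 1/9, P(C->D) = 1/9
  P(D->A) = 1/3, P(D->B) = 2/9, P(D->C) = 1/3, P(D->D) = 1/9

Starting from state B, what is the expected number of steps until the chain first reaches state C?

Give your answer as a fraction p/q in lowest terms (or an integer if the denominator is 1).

Answer: 306/77

Derivation:
Let h_i = expected steps to first reach C from state i.
Boundary: h_C = 0.
First-step equations for the other states:
  h_A = 1 + 5/9*h_A + 2/9*h_B + 1/9*h_C + 1/9*h_D
  h_B = 1 + 2/9*h_A + 1/9*h_B + 1/3*h_C + 1/3*h_D
  h_D = 1 + 1/3*h_A + 2/9*h_B + 1/3*h_C + 1/9*h_D

Substituting h_C = 0 and rearranging gives the linear system (I - Q) h = 1:
  [4/9, -2/9, -1/9] . (h_A, h_B, h_D) = 1
  [-2/9, 8/9, -1/3] . (h_A, h_B, h_D) = 1
  [-1/3, -2/9, 8/9] . (h_A, h_B, h_D) = 1

Solving yields:
  h_A = 405/77
  h_B = 306/77
  h_D = 45/11

Starting state is B, so the expected hitting time is h_B = 306/77.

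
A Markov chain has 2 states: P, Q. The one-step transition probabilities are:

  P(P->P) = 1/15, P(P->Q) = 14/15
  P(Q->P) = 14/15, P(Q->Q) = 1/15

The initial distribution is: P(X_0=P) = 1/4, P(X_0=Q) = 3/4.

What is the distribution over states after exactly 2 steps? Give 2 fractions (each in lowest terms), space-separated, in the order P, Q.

Answer: 281/900 619/900

Derivation:
Propagating the distribution step by step (d_{t+1} = d_t * P):
d_0 = (P=1/4, Q=3/4)
  d_1[P] = 1/4*1/15 + 3/4*14/15 = 43/60
  d_1[Q] = 1/4*14/15 + 3/4*1/15 = 17/60
d_1 = (P=43/60, Q=17/60)
  d_2[P] = 43/60*1/15 + 17/60*14/15 = 281/900
  d_2[Q] = 43/60*14/15 + 17/60*1/15 = 619/900
d_2 = (P=281/900, Q=619/900)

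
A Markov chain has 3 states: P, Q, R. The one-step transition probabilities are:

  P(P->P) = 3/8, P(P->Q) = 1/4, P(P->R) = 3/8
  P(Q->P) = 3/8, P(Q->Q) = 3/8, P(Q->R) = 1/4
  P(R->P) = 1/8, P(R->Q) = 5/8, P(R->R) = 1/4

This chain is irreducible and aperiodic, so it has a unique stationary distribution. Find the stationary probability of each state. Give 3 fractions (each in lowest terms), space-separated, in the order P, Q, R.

Answer: 10/33 9/22 19/66

Derivation:
The stationary distribution satisfies pi = pi * P, i.e.:
  pi_P = 3/8*pi_P + 3/8*pi_Q + 1/8*pi_R
  pi_Q = 1/4*pi_P + 3/8*pi_Q + 5/8*pi_R
  pi_R = 3/8*pi_P + 1/4*pi_Q + 1/4*pi_R
with normalization: pi_P + pi_Q + pi_R = 1.

Using the first 2 balance equations plus normalization, the linear system A*pi = b is:
  [-5/8, 3/8, 1/8] . pi = 0
  [1/4, -5/8, 5/8] . pi = 0
  [1, 1, 1] . pi = 1

Solving yields:
  pi_P = 10/33
  pi_Q = 9/22
  pi_R = 19/66

Verification (pi * P):
  10/33*3/8 + 9/22*3/8 + 19/66*1/8 = 10/33 = pi_P  (ok)
  10/33*1/4 + 9/22*3/8 + 19/66*5/8 = 9/22 = pi_Q  (ok)
  10/33*3/8 + 9/22*1/4 + 19/66*1/4 = 19/66 = pi_R  (ok)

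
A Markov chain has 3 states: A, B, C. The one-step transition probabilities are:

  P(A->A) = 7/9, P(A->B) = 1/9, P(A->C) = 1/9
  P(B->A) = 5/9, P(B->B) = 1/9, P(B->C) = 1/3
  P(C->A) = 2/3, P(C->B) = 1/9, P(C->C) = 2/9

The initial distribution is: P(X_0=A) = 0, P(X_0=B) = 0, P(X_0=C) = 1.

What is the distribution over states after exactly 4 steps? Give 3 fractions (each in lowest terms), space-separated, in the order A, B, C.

Answer: 4829/6561 1/9 1003/6561

Derivation:
Propagating the distribution step by step (d_{t+1} = d_t * P):
d_0 = (A=0, B=0, C=1)
  d_1[A] = 0*7/9 + 0*5/9 + 1*2/3 = 2/3
  d_1[B] = 0*1/9 + 0*1/9 + 1*1/9 = 1/9
  d_1[C] = 0*1/9 + 0*1/3 + 1*2/9 = 2/9
d_1 = (A=2/3, B=1/9, C=2/9)
  d_2[A] = 2/3*7/9 + 1/9*5/9 + 2/9*2/3 = 59/81
  d_2[B] = 2/3*1/9 + 1/9*1/9 + 2/9*1/9 = 1/9
  d_2[C] = 2/3*1/9 + 1/9*1/3 + 2/9*2/9 = 13/81
d_2 = (A=59/81, B=1/9, C=13/81)
  d_3[A] = 59/81*7/9 + 1/9*5/9 + 13/81*2/3 = 536/729
  d_3[B] = 59/81*1/9 + 1/9*1/9 + 13/81*1/9 = 1/9
  d_3[C] = 59/81*1/9 + 1/9*1/3 + 13/81*2/9 = 112/729
d_3 = (A=536/729, B=1/9, C=112/729)
  d_4[A] = 536/729*7/9 + 1/9*5/9 + 112/729*2/3 = 4829/6561
  d_4[B] = 536/729*1/9 + 1/9*1/9 + 112/729*1/9 = 1/9
  d_4[C] = 536/729*1/9 + 1/9*1/3 + 112/729*2/9 = 1003/6561
d_4 = (A=4829/6561, B=1/9, C=1003/6561)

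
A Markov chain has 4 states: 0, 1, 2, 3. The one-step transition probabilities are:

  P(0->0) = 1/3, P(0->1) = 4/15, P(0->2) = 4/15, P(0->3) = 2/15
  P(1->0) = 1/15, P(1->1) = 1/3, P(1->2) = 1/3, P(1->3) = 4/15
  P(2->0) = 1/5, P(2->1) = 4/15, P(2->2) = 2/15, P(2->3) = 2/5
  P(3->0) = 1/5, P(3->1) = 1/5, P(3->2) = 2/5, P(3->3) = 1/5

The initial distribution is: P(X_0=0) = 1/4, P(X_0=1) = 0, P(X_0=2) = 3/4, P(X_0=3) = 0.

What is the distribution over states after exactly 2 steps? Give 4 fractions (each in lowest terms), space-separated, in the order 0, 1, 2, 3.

Propagating the distribution step by step (d_{t+1} = d_t * P):
d_0 = (0=1/4, 1=0, 2=3/4, 3=0)
  d_1[0] = 1/4*1/3 + 0*1/15 + 3/4*1/5 + 0*1/5 = 7/30
  d_1[1] = 1/4*4/15 + 0*1/3 + 3/4*4/15 + 0*1/5 = 4/15
  d_1[2] = 1/4*4/15 + 0*1/3 + 3/4*2/15 + 0*2/5 = 1/6
  d_1[3] = 1/4*2/15 + 0*4/15 + 3/4*2/5 + 0*1/5 = 1/3
d_1 = (0=7/30, 1=4/15, 2=1/6, 3=1/3)
  d_2[0] = 7/30*1/3 + 4/15*1/15 + 1/6*1/5 + 1/3*1/5 = 44/225
  d_2[1] = 7/30*4/15 + 4/15*1/3 + 1/6*4/15 + 1/3*1/5 = 59/225
  d_2[2] = 7/30*4/15 + 4/15*1/3 + 1/6*2/15 + 1/3*2/5 = 23/75
  d_2[3] = 7/30*2/15 + 4/15*4/15 + 1/6*2/5 + 1/3*1/5 = 53/225
d_2 = (0=44/225, 1=59/225, 2=23/75, 3=53/225)

Answer: 44/225 59/225 23/75 53/225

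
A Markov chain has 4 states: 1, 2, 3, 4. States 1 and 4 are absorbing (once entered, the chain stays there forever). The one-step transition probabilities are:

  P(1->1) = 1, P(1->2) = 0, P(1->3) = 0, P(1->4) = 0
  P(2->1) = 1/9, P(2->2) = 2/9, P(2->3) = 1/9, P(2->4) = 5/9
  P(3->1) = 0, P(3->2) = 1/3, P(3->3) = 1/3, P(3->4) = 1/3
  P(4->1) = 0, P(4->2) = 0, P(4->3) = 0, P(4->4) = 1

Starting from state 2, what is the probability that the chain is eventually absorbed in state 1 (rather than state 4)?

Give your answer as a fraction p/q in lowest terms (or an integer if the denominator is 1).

Answer: 2/13

Derivation:
Let a_i = P(absorbed in 1 | start in state i).
Boundary conditions: a_1 = 1, a_4 = 0.
For each transient state i, a_i = sum_j P(i->j) * a_j:
  a_2 = 1/9*a_1 + 2/9*a_2 + 1/9*a_3 + 5/9*a_4
  a_3 = 0*a_1 + 1/3*a_2 + 1/3*a_3 + 1/3*a_4

Substituting a_1 = 1 and a_4 = 0, rearrange to (I - Q) a = r where r[i] = P(i -> 1):
  [7/9, -1/9] . (a_2, a_3) = 1/9
  [-1/3, 2/3] . (a_2, a_3) = 0

Solving yields:
  a_2 = 2/13
  a_3 = 1/13

Starting state is 2, so the absorption probability is a_2 = 2/13.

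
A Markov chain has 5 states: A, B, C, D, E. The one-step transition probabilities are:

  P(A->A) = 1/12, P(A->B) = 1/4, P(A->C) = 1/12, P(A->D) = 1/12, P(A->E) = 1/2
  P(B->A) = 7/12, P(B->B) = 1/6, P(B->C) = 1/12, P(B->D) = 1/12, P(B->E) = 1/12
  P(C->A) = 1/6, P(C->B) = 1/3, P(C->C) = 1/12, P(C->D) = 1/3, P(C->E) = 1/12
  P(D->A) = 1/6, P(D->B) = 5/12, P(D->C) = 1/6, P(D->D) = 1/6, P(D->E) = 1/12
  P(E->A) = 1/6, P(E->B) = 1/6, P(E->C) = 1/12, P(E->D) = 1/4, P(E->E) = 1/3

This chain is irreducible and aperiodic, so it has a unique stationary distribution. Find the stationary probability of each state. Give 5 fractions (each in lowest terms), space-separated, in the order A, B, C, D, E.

The stationary distribution satisfies pi = pi * P, i.e.:
  pi_A = 1/12*pi_A + 7/12*pi_B + 1/6*pi_C + 1/6*pi_D + 1/6*pi_E
  pi_B = 1/4*pi_A + 1/6*pi_B + 1/3*pi_C + 5/12*pi_D + 1/6*pi_E
  pi_C = 1/12*pi_A + 1/12*pi_B + 1/12*pi_C + 1/6*pi_D + 1/12*pi_E
  pi_D = 1/12*pi_A + 1/12*pi_B + 1/3*pi_C + 1/6*pi_D + 1/4*pi_E
  pi_E = 1/2*pi_A + 1/12*pi_B + 1/12*pi_C + 1/12*pi_D + 1/3*pi_E
with normalization: pi_A + pi_B + pi_C + pi_D + pi_E = 1.

Using the first 4 balance equations plus normalization, the linear system A*pi = b is:
  [-11/12, 7/12, 1/6, 1/6, 1/6] . pi = 0
  [1/4, -5/6, 1/3, 5/12, 1/6] . pi = 0
  [1/12, 1/12, -11/12, 1/6, 1/12] . pi = 0
  [1/12, 1/12, 1/3, -5/6, 1/4] . pi = 0
  [1, 1, 1, 1, 1] . pi = 1

Solving yields:
  pi_A = 6137/24773
  pi_B = 6047/24773
  pi_C = 2400/24773
  pi_D = 4027/24773
  pi_E = 6162/24773

Verification (pi * P):
  6137/24773*1/12 + 6047/24773*7/12 + 2400/24773*1/6 + 4027/24773*1/6 + 6162/24773*1/6 = 6137/24773 = pi_A  (ok)
  6137/24773*1/4 + 6047/24773*1/6 + 2400/24773*1/3 + 4027/24773*5/12 + 6162/24773*1/6 = 6047/24773 = pi_B  (ok)
  6137/24773*1/12 + 6047/24773*1/12 + 2400/24773*1/12 + 4027/24773*1/6 + 6162/24773*1/12 = 2400/24773 = pi_C  (ok)
  6137/24773*1/12 + 6047/24773*1/12 + 2400/24773*1/3 + 4027/24773*1/6 + 6162/24773*1/4 = 4027/24773 = pi_D  (ok)
  6137/24773*1/2 + 6047/24773*1/12 + 2400/24773*1/12 + 4027/24773*1/12 + 6162/24773*1/3 = 6162/24773 = pi_E  (ok)

Answer: 6137/24773 6047/24773 2400/24773 4027/24773 6162/24773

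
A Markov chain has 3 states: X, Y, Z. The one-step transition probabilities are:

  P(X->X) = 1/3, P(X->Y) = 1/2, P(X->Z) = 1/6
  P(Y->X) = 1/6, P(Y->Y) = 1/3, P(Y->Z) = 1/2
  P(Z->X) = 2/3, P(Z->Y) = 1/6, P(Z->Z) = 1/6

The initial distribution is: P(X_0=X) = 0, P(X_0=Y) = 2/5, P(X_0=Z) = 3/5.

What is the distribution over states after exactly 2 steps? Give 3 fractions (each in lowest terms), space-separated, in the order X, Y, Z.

Answer: 71/180 13/36 11/45

Derivation:
Propagating the distribution step by step (d_{t+1} = d_t * P):
d_0 = (X=0, Y=2/5, Z=3/5)
  d_1[X] = 0*1/3 + 2/5*1/6 + 3/5*2/3 = 7/15
  d_1[Y] = 0*1/2 + 2/5*1/3 + 3/5*1/6 = 7/30
  d_1[Z] = 0*1/6 + 2/5*1/2 + 3/5*1/6 = 3/10
d_1 = (X=7/15, Y=7/30, Z=3/10)
  d_2[X] = 7/15*1/3 + 7/30*1/6 + 3/10*2/3 = 71/180
  d_2[Y] = 7/15*1/2 + 7/30*1/3 + 3/10*1/6 = 13/36
  d_2[Z] = 7/15*1/6 + 7/30*1/2 + 3/10*1/6 = 11/45
d_2 = (X=71/180, Y=13/36, Z=11/45)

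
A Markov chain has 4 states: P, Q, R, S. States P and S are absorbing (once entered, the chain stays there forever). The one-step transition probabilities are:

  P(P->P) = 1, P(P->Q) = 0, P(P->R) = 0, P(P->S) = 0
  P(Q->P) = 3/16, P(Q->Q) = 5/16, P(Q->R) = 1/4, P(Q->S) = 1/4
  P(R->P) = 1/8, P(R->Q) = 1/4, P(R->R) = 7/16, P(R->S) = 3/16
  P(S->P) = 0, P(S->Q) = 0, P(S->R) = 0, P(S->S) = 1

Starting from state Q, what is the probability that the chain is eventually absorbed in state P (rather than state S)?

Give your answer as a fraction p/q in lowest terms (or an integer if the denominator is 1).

Answer: 35/83

Derivation:
Let a_i = P(absorbed in P | start in state i).
Boundary conditions: a_P = 1, a_S = 0.
For each transient state i, a_i = sum_j P(i->j) * a_j:
  a_Q = 3/16*a_P + 5/16*a_Q + 1/4*a_R + 1/4*a_S
  a_R = 1/8*a_P + 1/4*a_Q + 7/16*a_R + 3/16*a_S

Substituting a_P = 1 and a_S = 0, rearrange to (I - Q) a = r where r[i] = P(i -> P):
  [11/16, -1/4] . (a_Q, a_R) = 3/16
  [-1/4, 9/16] . (a_Q, a_R) = 1/8

Solving yields:
  a_Q = 35/83
  a_R = 34/83

Starting state is Q, so the absorption probability is a_Q = 35/83.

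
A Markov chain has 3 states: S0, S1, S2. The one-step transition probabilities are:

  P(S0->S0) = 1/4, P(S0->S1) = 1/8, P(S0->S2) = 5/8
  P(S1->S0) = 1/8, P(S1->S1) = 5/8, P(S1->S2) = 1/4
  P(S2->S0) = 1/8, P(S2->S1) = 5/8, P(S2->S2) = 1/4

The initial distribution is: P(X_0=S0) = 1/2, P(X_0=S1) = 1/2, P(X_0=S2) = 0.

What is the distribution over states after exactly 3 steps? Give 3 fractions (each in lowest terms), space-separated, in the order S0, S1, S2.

Propagating the distribution step by step (d_{t+1} = d_t * P):
d_0 = (S0=1/2, S1=1/2, S2=0)
  d_1[S0] = 1/2*1/4 + 1/2*1/8 + 0*1/8 = 3/16
  d_1[S1] = 1/2*1/8 + 1/2*5/8 + 0*5/8 = 3/8
  d_1[S2] = 1/2*5/8 + 1/2*1/4 + 0*1/4 = 7/16
d_1 = (S0=3/16, S1=3/8, S2=7/16)
  d_2[S0] = 3/16*1/4 + 3/8*1/8 + 7/16*1/8 = 19/128
  d_2[S1] = 3/16*1/8 + 3/8*5/8 + 7/16*5/8 = 17/32
  d_2[S2] = 3/16*5/8 + 3/8*1/4 + 7/16*1/4 = 41/128
d_2 = (S0=19/128, S1=17/32, S2=41/128)
  d_3[S0] = 19/128*1/4 + 17/32*1/8 + 41/128*1/8 = 147/1024
  d_3[S1] = 19/128*1/8 + 17/32*5/8 + 41/128*5/8 = 141/256
  d_3[S2] = 19/128*5/8 + 17/32*1/4 + 41/128*1/4 = 313/1024
d_3 = (S0=147/1024, S1=141/256, S2=313/1024)

Answer: 147/1024 141/256 313/1024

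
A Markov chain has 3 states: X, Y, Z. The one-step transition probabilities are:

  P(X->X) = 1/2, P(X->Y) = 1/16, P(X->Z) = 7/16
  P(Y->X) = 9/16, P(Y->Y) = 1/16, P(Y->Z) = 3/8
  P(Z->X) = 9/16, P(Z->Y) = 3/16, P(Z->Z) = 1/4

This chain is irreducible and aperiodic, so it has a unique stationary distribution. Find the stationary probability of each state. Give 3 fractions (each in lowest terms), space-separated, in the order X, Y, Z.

The stationary distribution satisfies pi = pi * P, i.e.:
  pi_X = 1/2*pi_X + 9/16*pi_Y + 9/16*pi_Z
  pi_Y = 1/16*pi_X + 1/16*pi_Y + 3/16*pi_Z
  pi_Z = 7/16*pi_X + 3/8*pi_Y + 1/4*pi_Z
with normalization: pi_X + pi_Y + pi_Z = 1.

Using the first 2 balance equations plus normalization, the linear system A*pi = b is:
  [-1/2, 9/16, 9/16] . pi = 0
  [1/16, -15/16, 3/16] . pi = 0
  [1, 1, 1] . pi = 1

Solving yields:
  pi_X = 9/17
  pi_Y = 11/102
  pi_Z = 37/102

Verification (pi * P):
  9/17*1/2 + 11/102*9/16 + 37/102*9/16 = 9/17 = pi_X  (ok)
  9/17*1/16 + 11/102*1/16 + 37/102*3/16 = 11/102 = pi_Y  (ok)
  9/17*7/16 + 11/102*3/8 + 37/102*1/4 = 37/102 = pi_Z  (ok)

Answer: 9/17 11/102 37/102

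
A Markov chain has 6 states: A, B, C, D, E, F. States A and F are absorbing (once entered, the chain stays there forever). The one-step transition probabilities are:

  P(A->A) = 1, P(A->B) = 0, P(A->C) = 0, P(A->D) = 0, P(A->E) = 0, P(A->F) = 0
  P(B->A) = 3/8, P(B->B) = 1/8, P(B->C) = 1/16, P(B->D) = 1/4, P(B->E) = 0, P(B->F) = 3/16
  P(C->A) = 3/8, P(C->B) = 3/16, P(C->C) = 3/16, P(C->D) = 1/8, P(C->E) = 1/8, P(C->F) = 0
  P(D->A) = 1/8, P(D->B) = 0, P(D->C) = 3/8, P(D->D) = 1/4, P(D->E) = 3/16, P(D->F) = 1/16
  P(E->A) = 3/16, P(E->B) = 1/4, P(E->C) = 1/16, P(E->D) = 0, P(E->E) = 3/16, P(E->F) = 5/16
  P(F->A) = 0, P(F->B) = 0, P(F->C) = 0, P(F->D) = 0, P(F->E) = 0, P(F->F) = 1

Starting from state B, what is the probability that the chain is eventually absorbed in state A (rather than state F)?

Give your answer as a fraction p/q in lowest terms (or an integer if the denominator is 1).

Let a_i = P(absorbed in A | start in state i).
Boundary conditions: a_A = 1, a_F = 0.
For each transient state i, a_i = sum_j P(i->j) * a_j:
  a_B = 3/8*a_A + 1/8*a_B + 1/16*a_C + 1/4*a_D + 0*a_E + 3/16*a_F
  a_C = 3/8*a_A + 3/16*a_B + 3/16*a_C + 1/8*a_D + 1/8*a_E + 0*a_F
  a_D = 1/8*a_A + 0*a_B + 3/8*a_C + 1/4*a_D + 3/16*a_E + 1/16*a_F
  a_E = 3/16*a_A + 1/4*a_B + 1/16*a_C + 0*a_D + 3/16*a_E + 5/16*a_F

Substituting a_A = 1 and a_F = 0, rearrange to (I - Q) a = r where r[i] = P(i -> A):
  [7/8, -1/16, -1/4, 0] . (a_B, a_C, a_D, a_E) = 3/8
  [-3/16, 13/16, -1/8, -1/8] . (a_B, a_C, a_D, a_E) = 3/8
  [0, -3/8, 3/4, -3/16] . (a_B, a_C, a_D, a_E) = 1/8
  [-1/4, -1/16, 0, 13/16] . (a_B, a_C, a_D, a_E) = 3/16

Solving yields:
  a_B = 8011/11706
  a_C = 1568/1951
  a_D = 16255/23412
  a_E = 2945/5853

Starting state is B, so the absorption probability is a_B = 8011/11706.

Answer: 8011/11706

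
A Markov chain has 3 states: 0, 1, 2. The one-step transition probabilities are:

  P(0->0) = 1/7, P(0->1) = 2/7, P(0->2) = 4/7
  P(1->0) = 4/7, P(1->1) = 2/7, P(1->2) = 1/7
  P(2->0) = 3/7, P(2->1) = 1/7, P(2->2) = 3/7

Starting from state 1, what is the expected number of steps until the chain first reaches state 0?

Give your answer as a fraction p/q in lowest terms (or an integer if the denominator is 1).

Answer: 35/19

Derivation:
Let h_i = expected steps to first reach 0 from state i.
Boundary: h_0 = 0.
First-step equations for the other states:
  h_1 = 1 + 4/7*h_0 + 2/7*h_1 + 1/7*h_2
  h_2 = 1 + 3/7*h_0 + 1/7*h_1 + 3/7*h_2

Substituting h_0 = 0 and rearranging gives the linear system (I - Q) h = 1:
  [5/7, -1/7] . (h_1, h_2) = 1
  [-1/7, 4/7] . (h_1, h_2) = 1

Solving yields:
  h_1 = 35/19
  h_2 = 42/19

Starting state is 1, so the expected hitting time is h_1 = 35/19.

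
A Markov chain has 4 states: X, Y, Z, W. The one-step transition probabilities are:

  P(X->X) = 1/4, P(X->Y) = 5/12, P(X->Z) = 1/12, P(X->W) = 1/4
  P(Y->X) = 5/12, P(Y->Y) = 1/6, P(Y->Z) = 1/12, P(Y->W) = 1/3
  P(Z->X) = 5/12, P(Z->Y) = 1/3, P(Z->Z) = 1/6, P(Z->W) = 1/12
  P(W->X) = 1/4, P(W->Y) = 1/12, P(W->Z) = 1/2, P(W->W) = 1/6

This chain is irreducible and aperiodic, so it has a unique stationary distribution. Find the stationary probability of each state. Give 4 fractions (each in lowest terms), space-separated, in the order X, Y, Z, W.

Answer: 763/2344 613/2344 449/2344 519/2344

Derivation:
The stationary distribution satisfies pi = pi * P, i.e.:
  pi_X = 1/4*pi_X + 5/12*pi_Y + 5/12*pi_Z + 1/4*pi_W
  pi_Y = 5/12*pi_X + 1/6*pi_Y + 1/3*pi_Z + 1/12*pi_W
  pi_Z = 1/12*pi_X + 1/12*pi_Y + 1/6*pi_Z + 1/2*pi_W
  pi_W = 1/4*pi_X + 1/3*pi_Y + 1/12*pi_Z + 1/6*pi_W
with normalization: pi_X + pi_Y + pi_Z + pi_W = 1.

Using the first 3 balance equations plus normalization, the linear system A*pi = b is:
  [-3/4, 5/12, 5/12, 1/4] . pi = 0
  [5/12, -5/6, 1/3, 1/12] . pi = 0
  [1/12, 1/12, -5/6, 1/2] . pi = 0
  [1, 1, 1, 1] . pi = 1

Solving yields:
  pi_X = 763/2344
  pi_Y = 613/2344
  pi_Z = 449/2344
  pi_W = 519/2344

Verification (pi * P):
  763/2344*1/4 + 613/2344*5/12 + 449/2344*5/12 + 519/2344*1/4 = 763/2344 = pi_X  (ok)
  763/2344*5/12 + 613/2344*1/6 + 449/2344*1/3 + 519/2344*1/12 = 613/2344 = pi_Y  (ok)
  763/2344*1/12 + 613/2344*1/12 + 449/2344*1/6 + 519/2344*1/2 = 449/2344 = pi_Z  (ok)
  763/2344*1/4 + 613/2344*1/3 + 449/2344*1/12 + 519/2344*1/6 = 519/2344 = pi_W  (ok)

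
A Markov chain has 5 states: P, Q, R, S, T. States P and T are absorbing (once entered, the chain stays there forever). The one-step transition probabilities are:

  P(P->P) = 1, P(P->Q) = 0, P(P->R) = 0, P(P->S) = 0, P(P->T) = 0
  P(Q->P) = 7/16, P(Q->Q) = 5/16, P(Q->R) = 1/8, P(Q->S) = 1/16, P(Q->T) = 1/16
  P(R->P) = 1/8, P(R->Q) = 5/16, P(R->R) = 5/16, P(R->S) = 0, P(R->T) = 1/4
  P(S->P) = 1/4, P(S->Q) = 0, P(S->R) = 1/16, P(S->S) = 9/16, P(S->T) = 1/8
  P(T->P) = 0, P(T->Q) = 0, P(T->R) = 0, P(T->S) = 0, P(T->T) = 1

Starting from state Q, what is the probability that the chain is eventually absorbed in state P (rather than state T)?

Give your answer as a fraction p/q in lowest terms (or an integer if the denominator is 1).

Let a_i = P(absorbed in P | start in state i).
Boundary conditions: a_P = 1, a_T = 0.
For each transient state i, a_i = sum_j P(i->j) * a_j:
  a_Q = 7/16*a_P + 5/16*a_Q + 1/8*a_R + 1/16*a_S + 1/16*a_T
  a_R = 1/8*a_P + 5/16*a_Q + 5/16*a_R + 0*a_S + 1/4*a_T
  a_S = 1/4*a_P + 0*a_Q + 1/16*a_R + 9/16*a_S + 1/8*a_T

Substituting a_P = 1 and a_T = 0, rearrange to (I - Q) a = r where r[i] = P(i -> P):
  [11/16, -1/8, -1/16] . (a_Q, a_R, a_S) = 7/16
  [-5/16, 11/16, 0] . (a_Q, a_R, a_S) = 1/8
  [0, -1/16, 7/16] . (a_Q, a_R, a_S) = 1/4

Solving yields:
  a_Q = 613/772
  a_R = 419/772
  a_S = 501/772

Starting state is Q, so the absorption probability is a_Q = 613/772.

Answer: 613/772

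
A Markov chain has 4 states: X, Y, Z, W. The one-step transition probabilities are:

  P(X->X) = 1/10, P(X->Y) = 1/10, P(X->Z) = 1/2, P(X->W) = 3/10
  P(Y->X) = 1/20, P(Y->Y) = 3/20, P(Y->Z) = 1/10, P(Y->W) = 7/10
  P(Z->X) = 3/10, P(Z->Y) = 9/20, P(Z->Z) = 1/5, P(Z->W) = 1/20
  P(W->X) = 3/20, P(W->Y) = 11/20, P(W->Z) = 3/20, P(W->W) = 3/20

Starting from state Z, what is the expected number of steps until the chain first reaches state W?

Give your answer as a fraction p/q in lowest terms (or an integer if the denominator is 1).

Let h_i = expected steps to first reach W from state i.
Boundary: h_W = 0.
First-step equations for the other states:
  h_X = 1 + 1/10*h_X + 1/10*h_Y + 1/2*h_Z + 3/10*h_W
  h_Y = 1 + 1/20*h_X + 3/20*h_Y + 1/10*h_Z + 7/10*h_W
  h_Z = 1 + 3/10*h_X + 9/20*h_Y + 1/5*h_Z + 1/20*h_W

Substituting h_W = 0 and rearranging gives the linear system (I - Q) h = 1:
  [9/10, -1/10, -1/2] . (h_X, h_Y, h_Z) = 1
  [-1/20, 17/20, -1/10] . (h_X, h_Y, h_Z) = 1
  [-3/10, -9/20, 4/5] . (h_X, h_Y, h_Z) = 1

Solving yields:
  h_X = 5500/1703
  h_Y = 3020/1703
  h_Z = 5890/1703

Starting state is Z, so the expected hitting time is h_Z = 5890/1703.

Answer: 5890/1703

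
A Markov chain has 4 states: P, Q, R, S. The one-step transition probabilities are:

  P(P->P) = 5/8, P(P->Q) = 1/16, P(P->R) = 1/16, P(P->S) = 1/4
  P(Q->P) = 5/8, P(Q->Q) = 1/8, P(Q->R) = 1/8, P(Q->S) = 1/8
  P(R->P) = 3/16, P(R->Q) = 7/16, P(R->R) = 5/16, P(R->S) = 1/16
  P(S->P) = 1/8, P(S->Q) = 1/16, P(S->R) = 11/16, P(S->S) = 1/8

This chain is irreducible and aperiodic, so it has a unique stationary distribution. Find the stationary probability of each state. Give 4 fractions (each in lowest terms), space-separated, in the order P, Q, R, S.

Answer: 814/1851 99/617 434/1851 102/617

Derivation:
The stationary distribution satisfies pi = pi * P, i.e.:
  pi_P = 5/8*pi_P + 5/8*pi_Q + 3/16*pi_R + 1/8*pi_S
  pi_Q = 1/16*pi_P + 1/8*pi_Q + 7/16*pi_R + 1/16*pi_S
  pi_R = 1/16*pi_P + 1/8*pi_Q + 5/16*pi_R + 11/16*pi_S
  pi_S = 1/4*pi_P + 1/8*pi_Q + 1/16*pi_R + 1/8*pi_S
with normalization: pi_P + pi_Q + pi_R + pi_S = 1.

Using the first 3 balance equations plus normalization, the linear system A*pi = b is:
  [-3/8, 5/8, 3/16, 1/8] . pi = 0
  [1/16, -7/8, 7/16, 1/16] . pi = 0
  [1/16, 1/8, -11/16, 11/16] . pi = 0
  [1, 1, 1, 1] . pi = 1

Solving yields:
  pi_P = 814/1851
  pi_Q = 99/617
  pi_R = 434/1851
  pi_S = 102/617

Verification (pi * P):
  814/1851*5/8 + 99/617*5/8 + 434/1851*3/16 + 102/617*1/8 = 814/1851 = pi_P  (ok)
  814/1851*1/16 + 99/617*1/8 + 434/1851*7/16 + 102/617*1/16 = 99/617 = pi_Q  (ok)
  814/1851*1/16 + 99/617*1/8 + 434/1851*5/16 + 102/617*11/16 = 434/1851 = pi_R  (ok)
  814/1851*1/4 + 99/617*1/8 + 434/1851*1/16 + 102/617*1/8 = 102/617 = pi_S  (ok)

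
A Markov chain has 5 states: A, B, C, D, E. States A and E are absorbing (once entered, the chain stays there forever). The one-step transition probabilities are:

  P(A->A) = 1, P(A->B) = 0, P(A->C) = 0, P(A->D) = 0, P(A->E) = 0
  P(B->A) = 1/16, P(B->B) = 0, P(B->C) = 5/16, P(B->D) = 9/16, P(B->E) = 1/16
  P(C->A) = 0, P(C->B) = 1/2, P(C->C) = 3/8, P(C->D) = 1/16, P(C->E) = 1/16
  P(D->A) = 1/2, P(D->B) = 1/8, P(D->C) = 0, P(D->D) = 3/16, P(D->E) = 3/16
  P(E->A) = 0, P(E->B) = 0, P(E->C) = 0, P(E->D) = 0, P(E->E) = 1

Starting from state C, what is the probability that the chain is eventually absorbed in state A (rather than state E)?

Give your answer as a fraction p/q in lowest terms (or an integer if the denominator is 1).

Answer: 81/137

Derivation:
Let a_i = P(absorbed in A | start in state i).
Boundary conditions: a_A = 1, a_E = 0.
For each transient state i, a_i = sum_j P(i->j) * a_j:
  a_B = 1/16*a_A + 0*a_B + 5/16*a_C + 9/16*a_D + 1/16*a_E
  a_C = 0*a_A + 1/2*a_B + 3/8*a_C + 1/16*a_D + 1/16*a_E
  a_D = 1/2*a_A + 1/8*a_B + 0*a_C + 3/16*a_D + 3/16*a_E

Substituting a_A = 1 and a_E = 0, rearrange to (I - Q) a = r where r[i] = P(i -> A):
  [1, -5/16, -9/16] . (a_B, a_C, a_D) = 1/16
  [-1/2, 5/8, -1/16] . (a_B, a_C, a_D) = 0
  [-1/8, 0, 13/16] . (a_B, a_C, a_D) = 1/2

Solving yields:
  a_B = 89/137
  a_C = 81/137
  a_D = 98/137

Starting state is C, so the absorption probability is a_C = 81/137.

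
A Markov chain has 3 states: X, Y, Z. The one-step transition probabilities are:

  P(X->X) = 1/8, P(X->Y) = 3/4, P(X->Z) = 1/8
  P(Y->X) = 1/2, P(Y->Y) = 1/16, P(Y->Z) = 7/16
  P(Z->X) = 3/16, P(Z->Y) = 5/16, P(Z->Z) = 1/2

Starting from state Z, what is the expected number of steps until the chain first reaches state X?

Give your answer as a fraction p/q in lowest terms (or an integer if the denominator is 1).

Answer: 64/17

Derivation:
Let h_i = expected steps to first reach X from state i.
Boundary: h_X = 0.
First-step equations for the other states:
  h_Y = 1 + 1/2*h_X + 1/16*h_Y + 7/16*h_Z
  h_Z = 1 + 3/16*h_X + 5/16*h_Y + 1/2*h_Z

Substituting h_X = 0 and rearranging gives the linear system (I - Q) h = 1:
  [15/16, -7/16] . (h_Y, h_Z) = 1
  [-5/16, 1/2] . (h_Y, h_Z) = 1

Solving yields:
  h_Y = 48/17
  h_Z = 64/17

Starting state is Z, so the expected hitting time is h_Z = 64/17.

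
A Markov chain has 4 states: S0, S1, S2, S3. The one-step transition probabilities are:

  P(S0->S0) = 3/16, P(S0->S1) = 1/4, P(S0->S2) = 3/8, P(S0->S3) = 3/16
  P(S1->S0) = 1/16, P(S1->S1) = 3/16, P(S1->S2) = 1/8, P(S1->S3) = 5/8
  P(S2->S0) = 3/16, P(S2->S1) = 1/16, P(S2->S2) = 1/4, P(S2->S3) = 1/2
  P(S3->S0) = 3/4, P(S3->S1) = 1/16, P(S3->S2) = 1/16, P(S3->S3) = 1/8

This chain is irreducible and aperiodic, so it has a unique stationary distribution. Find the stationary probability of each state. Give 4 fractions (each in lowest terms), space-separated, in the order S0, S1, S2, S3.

Answer: 953/2818 811/5636 1229/5636 845/2818

Derivation:
The stationary distribution satisfies pi = pi * P, i.e.:
  pi_S0 = 3/16*pi_S0 + 1/16*pi_S1 + 3/16*pi_S2 + 3/4*pi_S3
  pi_S1 = 1/4*pi_S0 + 3/16*pi_S1 + 1/16*pi_S2 + 1/16*pi_S3
  pi_S2 = 3/8*pi_S0 + 1/8*pi_S1 + 1/4*pi_S2 + 1/16*pi_S3
  pi_S3 = 3/16*pi_S0 + 5/8*pi_S1 + 1/2*pi_S2 + 1/8*pi_S3
with normalization: pi_S0 + pi_S1 + pi_S2 + pi_S3 = 1.

Using the first 3 balance equations plus normalization, the linear system A*pi = b is:
  [-13/16, 1/16, 3/16, 3/4] . pi = 0
  [1/4, -13/16, 1/16, 1/16] . pi = 0
  [3/8, 1/8, -3/4, 1/16] . pi = 0
  [1, 1, 1, 1] . pi = 1

Solving yields:
  pi_S0 = 953/2818
  pi_S1 = 811/5636
  pi_S2 = 1229/5636
  pi_S3 = 845/2818

Verification (pi * P):
  953/2818*3/16 + 811/5636*1/16 + 1229/5636*3/16 + 845/2818*3/4 = 953/2818 = pi_S0  (ok)
  953/2818*1/4 + 811/5636*3/16 + 1229/5636*1/16 + 845/2818*1/16 = 811/5636 = pi_S1  (ok)
  953/2818*3/8 + 811/5636*1/8 + 1229/5636*1/4 + 845/2818*1/16 = 1229/5636 = pi_S2  (ok)
  953/2818*3/16 + 811/5636*5/8 + 1229/5636*1/2 + 845/2818*1/8 = 845/2818 = pi_S3  (ok)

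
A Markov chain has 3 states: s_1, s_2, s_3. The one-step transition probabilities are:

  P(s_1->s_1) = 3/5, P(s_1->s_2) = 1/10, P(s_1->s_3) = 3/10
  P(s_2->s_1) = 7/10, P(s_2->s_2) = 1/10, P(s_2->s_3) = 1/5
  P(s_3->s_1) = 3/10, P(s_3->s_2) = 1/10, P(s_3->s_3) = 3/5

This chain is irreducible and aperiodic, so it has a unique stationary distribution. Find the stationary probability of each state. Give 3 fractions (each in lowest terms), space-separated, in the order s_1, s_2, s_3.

The stationary distribution satisfies pi = pi * P, i.e.:
  pi_s_1 = 3/5*pi_s_1 + 7/10*pi_s_2 + 3/10*pi_s_3
  pi_s_2 = 1/10*pi_s_1 + 1/10*pi_s_2 + 1/10*pi_s_3
  pi_s_3 = 3/10*pi_s_1 + 1/5*pi_s_2 + 3/5*pi_s_3
with normalization: pi_s_1 + pi_s_2 + pi_s_3 = 1.

Using the first 2 balance equations plus normalization, the linear system A*pi = b is:
  [-2/5, 7/10, 3/10] . pi = 0
  [1/10, -9/10, 1/10] . pi = 0
  [1, 1, 1] . pi = 1

Solving yields:
  pi_s_1 = 17/35
  pi_s_2 = 1/10
  pi_s_3 = 29/70

Verification (pi * P):
  17/35*3/5 + 1/10*7/10 + 29/70*3/10 = 17/35 = pi_s_1  (ok)
  17/35*1/10 + 1/10*1/10 + 29/70*1/10 = 1/10 = pi_s_2  (ok)
  17/35*3/10 + 1/10*1/5 + 29/70*3/5 = 29/70 = pi_s_3  (ok)

Answer: 17/35 1/10 29/70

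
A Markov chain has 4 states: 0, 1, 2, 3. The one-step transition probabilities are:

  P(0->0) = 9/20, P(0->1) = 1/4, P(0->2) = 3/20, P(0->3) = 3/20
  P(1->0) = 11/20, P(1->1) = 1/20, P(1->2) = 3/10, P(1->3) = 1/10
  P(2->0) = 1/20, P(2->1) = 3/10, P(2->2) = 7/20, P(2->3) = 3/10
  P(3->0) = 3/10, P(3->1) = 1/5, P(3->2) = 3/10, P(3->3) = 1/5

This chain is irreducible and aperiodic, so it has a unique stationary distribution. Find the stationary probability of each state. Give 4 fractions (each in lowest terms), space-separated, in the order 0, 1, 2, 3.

Answer: 2372/7019 1484/7019 1842/7019 1321/7019

Derivation:
The stationary distribution satisfies pi = pi * P, i.e.:
  pi_0 = 9/20*pi_0 + 11/20*pi_1 + 1/20*pi_2 + 3/10*pi_3
  pi_1 = 1/4*pi_0 + 1/20*pi_1 + 3/10*pi_2 + 1/5*pi_3
  pi_2 = 3/20*pi_0 + 3/10*pi_1 + 7/20*pi_2 + 3/10*pi_3
  pi_3 = 3/20*pi_0 + 1/10*pi_1 + 3/10*pi_2 + 1/5*pi_3
with normalization: pi_0 + pi_1 + pi_2 + pi_3 = 1.

Using the first 3 balance equations plus normalization, the linear system A*pi = b is:
  [-11/20, 11/20, 1/20, 3/10] . pi = 0
  [1/4, -19/20, 3/10, 1/5] . pi = 0
  [3/20, 3/10, -13/20, 3/10] . pi = 0
  [1, 1, 1, 1] . pi = 1

Solving yields:
  pi_0 = 2372/7019
  pi_1 = 1484/7019
  pi_2 = 1842/7019
  pi_3 = 1321/7019

Verification (pi * P):
  2372/7019*9/20 + 1484/7019*11/20 + 1842/7019*1/20 + 1321/7019*3/10 = 2372/7019 = pi_0  (ok)
  2372/7019*1/4 + 1484/7019*1/20 + 1842/7019*3/10 + 1321/7019*1/5 = 1484/7019 = pi_1  (ok)
  2372/7019*3/20 + 1484/7019*3/10 + 1842/7019*7/20 + 1321/7019*3/10 = 1842/7019 = pi_2  (ok)
  2372/7019*3/20 + 1484/7019*1/10 + 1842/7019*3/10 + 1321/7019*1/5 = 1321/7019 = pi_3  (ok)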